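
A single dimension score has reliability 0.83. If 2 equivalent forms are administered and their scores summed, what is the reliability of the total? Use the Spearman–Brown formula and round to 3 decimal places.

0.907

ρ_k = kρ / (1 + (k−1)ρ) = 2·0.83 / (1 + 1·0.83) = 1.660 / 1.830 = 0.907.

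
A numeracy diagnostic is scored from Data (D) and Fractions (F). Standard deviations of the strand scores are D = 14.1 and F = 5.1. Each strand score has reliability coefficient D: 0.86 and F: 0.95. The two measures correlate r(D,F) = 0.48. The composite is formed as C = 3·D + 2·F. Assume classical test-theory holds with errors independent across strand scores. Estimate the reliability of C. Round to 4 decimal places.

0.8892

Var(C) = 3²·14.1² + 2²·5.1² + 2·[6·14.1·5.1·0.48] = 1893.33 + 414.202 = 2307.53.
Under uncorrelated errors the observed covariances equal the true-score covariances, so only the own-variance terms attenuate.
True-score variance = [3²·14.1²·0.86 + 2²·5.1²·0.95] + 414.202 = 1637.63 + 414.202 = 2051.83.
Reliability = 2051.83 / 2307.53 = 0.8892.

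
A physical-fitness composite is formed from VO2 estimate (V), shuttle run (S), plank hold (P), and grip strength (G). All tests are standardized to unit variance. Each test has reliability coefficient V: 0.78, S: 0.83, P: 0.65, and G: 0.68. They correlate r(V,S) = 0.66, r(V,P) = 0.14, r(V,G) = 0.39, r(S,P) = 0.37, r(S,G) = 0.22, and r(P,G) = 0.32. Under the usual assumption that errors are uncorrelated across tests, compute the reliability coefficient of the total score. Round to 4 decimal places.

Var(V+S+P+G) = 4 + 2·[0.66 + 0.14 + 0.39 + 0.37 + 0.22 + 0.32] = 4 + 4.2 = 8.2.
Under uncorrelated errors the observed covariances equal the true-score covariances, so only the own-variance terms attenuate.
True-score variance = [0.78 + 0.83 + 0.65 + 0.68] + 4.2 = 2.94 + 4.2 = 7.14.
Reliability = 7.14 / 8.2 = 0.8707.

0.8707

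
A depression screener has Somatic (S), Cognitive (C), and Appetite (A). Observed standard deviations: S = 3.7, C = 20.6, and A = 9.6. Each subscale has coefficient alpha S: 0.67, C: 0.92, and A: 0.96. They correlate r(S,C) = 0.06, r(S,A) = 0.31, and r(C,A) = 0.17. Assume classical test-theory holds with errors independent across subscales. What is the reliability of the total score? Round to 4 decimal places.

0.9329

Var(S+C+A) = 3.7² + 20.6² + 9.6² + 2·[3.7·20.6·0.06 + 3.7·9.6·0.31 + 20.6·9.6·0.17] = 530.21 + 98.4072 = 628.617.
With uncorrelated errors the cross-covariances are all true-score covariance, so they carry over unchanged; only the diagonal terms shrink to ρᵢσᵢ².
True-score variance = [3.7²·0.67 + 20.6²·0.92 + 9.6²·0.96] + 98.4072 = 488.057 + 98.4072 = 586.464.
Reliability = 586.464 / 628.617 = 0.9329.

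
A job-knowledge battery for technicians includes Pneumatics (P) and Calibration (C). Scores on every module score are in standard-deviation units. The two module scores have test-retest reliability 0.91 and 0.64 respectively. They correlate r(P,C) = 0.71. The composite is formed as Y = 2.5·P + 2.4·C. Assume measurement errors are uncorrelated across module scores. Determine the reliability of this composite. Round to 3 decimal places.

0.872

Var(Y) = 2.5² + 2.4² + 2·[6·0.71] = 12.01 + 8.52 = 20.53.
Because errors are independent across components, Cov(Tᵢ,Tⱼ) = Cov(Xᵢ,Xⱼ); the off-diagonal part of the true-score variance is the same as above.
True-score variance = [2.5²·0.91 + 2.4²·0.64] + 8.52 = 9.3739 + 8.52 = 17.8939.
Reliability = 17.8939 / 20.53 = 0.872.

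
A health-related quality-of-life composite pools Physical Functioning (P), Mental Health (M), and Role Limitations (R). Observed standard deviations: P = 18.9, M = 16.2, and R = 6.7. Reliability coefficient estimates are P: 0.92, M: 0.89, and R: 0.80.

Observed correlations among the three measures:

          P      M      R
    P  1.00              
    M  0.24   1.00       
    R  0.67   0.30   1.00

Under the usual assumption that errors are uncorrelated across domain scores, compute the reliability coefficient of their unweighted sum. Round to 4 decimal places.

Var(P+M+R) = 18.9² + 16.2² + 6.7² + 2·[18.9·16.2·0.24 + 18.9·6.7·0.67 + 16.2·6.7·0.30] = 664.54 + 381.775 = 1046.31.
Because errors are independent across components, Cov(Tᵢ,Tⱼ) = Cov(Xᵢ,Xⱼ); the off-diagonal part of the true-score variance is the same as above.
True-score variance = [18.9²·0.92 + 16.2²·0.89 + 6.7²·0.80] + 381.775 = 598.117 + 381.775 = 979.891.
Reliability = 979.891 / 1046.31 = 0.9365.

0.9365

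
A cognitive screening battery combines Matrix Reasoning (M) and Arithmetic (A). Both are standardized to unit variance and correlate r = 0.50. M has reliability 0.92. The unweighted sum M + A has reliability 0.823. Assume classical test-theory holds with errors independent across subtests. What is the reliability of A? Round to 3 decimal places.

0.549

Var(M+A) = 2 + 2·0.50 = 3.000.
True-score variance = ρ_M + ρ_A + 2·0.50, so 0.823 = (0.92 + ρ_A + 1.00) / 3.000.
ρ_A = 0.823·3.000 − 0.92 − 1.00 = 0.549.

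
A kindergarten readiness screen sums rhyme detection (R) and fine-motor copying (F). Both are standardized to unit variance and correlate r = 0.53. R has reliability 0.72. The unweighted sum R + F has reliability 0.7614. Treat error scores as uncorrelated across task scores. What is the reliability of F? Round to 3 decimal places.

Var(R+F) = 2 + 2·0.53 = 3.060.
True-score variance = ρ_R + ρ_F + 2·0.53, so 0.7614 = (0.72 + ρ_F + 1.06) / 3.060.
ρ_F = 0.7614·3.060 − 0.72 − 1.06 = 0.550.

0.550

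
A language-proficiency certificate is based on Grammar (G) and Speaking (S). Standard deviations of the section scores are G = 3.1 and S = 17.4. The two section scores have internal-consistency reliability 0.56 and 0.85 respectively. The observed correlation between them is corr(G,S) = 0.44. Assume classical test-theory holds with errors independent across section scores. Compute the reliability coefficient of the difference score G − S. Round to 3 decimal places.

0.813

Var(G−S) = 3.1² + 17.4² − 2·3.1·17.4·0.44 = 312.37 − 47.4672 = 264.903.
Because errors are independent across components, Cov(Tᵢ,Tⱼ) = Cov(Xᵢ,Xⱼ); the off-diagonal part of the true-score variance is the same as above.
True-score variance = [3.1²·0.56 + 17.4²·0.85] − 47.4672 = 262.728 − 47.4672 = 215.26.
Reliability = 215.26 / 264.903 = 0.813.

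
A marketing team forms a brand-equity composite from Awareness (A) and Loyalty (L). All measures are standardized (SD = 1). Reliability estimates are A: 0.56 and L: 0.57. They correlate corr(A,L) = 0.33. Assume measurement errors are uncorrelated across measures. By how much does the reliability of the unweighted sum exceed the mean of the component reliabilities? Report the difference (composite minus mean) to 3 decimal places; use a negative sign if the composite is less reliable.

Var(sum) = 2 + 0.66 = 2.66; true-score variance = 1.13 + 0.66 = 1.79; composite reliability = 0.6729.
Mean component reliability = 0.5650.
Difference = 0.6729 − 0.5650 = 0.108.

0.108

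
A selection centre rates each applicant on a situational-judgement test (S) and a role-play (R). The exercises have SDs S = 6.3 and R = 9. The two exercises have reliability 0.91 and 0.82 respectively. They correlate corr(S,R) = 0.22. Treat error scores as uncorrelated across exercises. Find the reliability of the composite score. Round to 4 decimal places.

Var(S+R) = 6.3² + 9² + 2·[6.3·9·0.22] = 120.69 + 24.948 = 145.638.
Under uncorrelated errors the observed covariances equal the true-score covariances, so only the own-variance terms attenuate.
True-score variance = [6.3²·0.91 + 9²·0.82] + 24.948 = 102.538 + 24.948 = 127.486.
Reliability = 127.486 / 145.638 = 0.8754.

0.8754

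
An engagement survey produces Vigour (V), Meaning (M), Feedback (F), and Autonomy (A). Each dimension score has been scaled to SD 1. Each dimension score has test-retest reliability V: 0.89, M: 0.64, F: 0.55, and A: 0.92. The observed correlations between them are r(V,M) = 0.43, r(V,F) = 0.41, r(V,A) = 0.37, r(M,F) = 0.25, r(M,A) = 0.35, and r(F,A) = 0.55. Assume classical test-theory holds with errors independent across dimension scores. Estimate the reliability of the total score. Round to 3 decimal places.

0.885

Var(V+M+F+A) = 4 + 2·[0.43 + 0.41 + 0.37 + 0.25 + 0.35 + 0.55] = 4 + 4.72 = 8.72.
Under uncorrelated errors the observed covariances equal the true-score covariances, so only the own-variance terms attenuate.
True-score variance = [0.89 + 0.64 + 0.55 + 0.92] + 4.72 = 3 + 4.72 = 7.72.
Reliability = 7.72 / 8.72 = 0.885.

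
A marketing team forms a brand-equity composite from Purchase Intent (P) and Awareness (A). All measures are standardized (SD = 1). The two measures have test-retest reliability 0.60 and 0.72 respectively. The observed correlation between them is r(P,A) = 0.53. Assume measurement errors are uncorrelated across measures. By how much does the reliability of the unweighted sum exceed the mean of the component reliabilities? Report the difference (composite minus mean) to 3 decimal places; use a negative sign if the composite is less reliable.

Var(sum) = 2 + 1.06 = 3.06; true-score variance = 1.32 + 1.06 = 2.38; composite reliability = 0.7778.
Mean component reliability = 0.6600.
Difference = 0.7778 − 0.6600 = 0.118.

0.118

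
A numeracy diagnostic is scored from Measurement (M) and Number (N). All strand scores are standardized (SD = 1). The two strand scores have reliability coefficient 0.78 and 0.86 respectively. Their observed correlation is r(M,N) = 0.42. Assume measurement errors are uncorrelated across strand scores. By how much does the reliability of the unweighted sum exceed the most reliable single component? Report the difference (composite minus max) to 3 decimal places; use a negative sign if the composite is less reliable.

0.013

Var(sum) = 2 + 0.84 = 2.84; true-score variance = 1.64 + 0.84 = 2.48; composite reliability = 0.8732.
Max component reliability = 0.8600.
Difference = 0.8732 − 0.8600 = 0.013.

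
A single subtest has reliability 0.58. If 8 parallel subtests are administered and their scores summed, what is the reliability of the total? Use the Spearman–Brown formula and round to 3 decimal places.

ρ_k = kρ / (1 + (k−1)ρ) = 8·0.58 / (1 + 7·0.58) = 4.640 / 5.060 = 0.917.

0.917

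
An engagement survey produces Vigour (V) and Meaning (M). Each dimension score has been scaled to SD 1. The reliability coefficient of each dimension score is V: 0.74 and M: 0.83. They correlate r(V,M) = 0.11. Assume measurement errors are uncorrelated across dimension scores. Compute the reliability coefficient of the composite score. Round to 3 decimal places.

0.806

Var(V+M) = 2 + 2·[0.11] = 2 + 0.22 = 2.22.
With uncorrelated errors the cross-covariances are all true-score covariance, so they carry over unchanged; only the diagonal terms shrink to ρᵢσᵢ².
True-score variance = [0.74 + 0.83] + 0.22 = 1.57 + 0.22 = 1.79.
Reliability = 1.79 / 2.22 = 0.806.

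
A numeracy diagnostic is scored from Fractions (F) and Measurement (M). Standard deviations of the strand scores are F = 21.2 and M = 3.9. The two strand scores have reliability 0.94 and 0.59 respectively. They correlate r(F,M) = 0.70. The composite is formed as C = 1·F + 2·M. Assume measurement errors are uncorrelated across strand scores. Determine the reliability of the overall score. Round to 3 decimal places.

Var(C) = 21.2² + 2²·3.9² + 2·[2·21.2·3.9·0.70] = 510.28 + 231.504 = 741.784.
With uncorrelated errors the cross-covariances are all true-score covariance, so they carry over unchanged; only the diagonal terms shrink to ρᵢσᵢ².
True-score variance = [21.2²·0.94 + 2²·3.9²·0.59] + 231.504 = 458.369 + 231.504 = 689.873.
Reliability = 689.873 / 741.784 = 0.930.

0.930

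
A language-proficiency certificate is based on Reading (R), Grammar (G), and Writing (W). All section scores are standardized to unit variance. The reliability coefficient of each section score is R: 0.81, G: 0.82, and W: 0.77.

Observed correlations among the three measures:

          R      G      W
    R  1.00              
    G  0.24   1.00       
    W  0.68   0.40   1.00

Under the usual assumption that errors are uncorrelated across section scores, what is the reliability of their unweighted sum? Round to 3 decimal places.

Var(R+G+W) = 3 + 2·[0.24 + 0.68 + 0.40] = 3 + 2.64 = 5.64.
Because errors are independent across components, Cov(Tᵢ,Tⱼ) = Cov(Xᵢ,Xⱼ); the off-diagonal part of the true-score variance is the same as above.
True-score variance = [0.81 + 0.82 + 0.77] + 2.64 = 2.4 + 2.64 = 5.04.
Reliability = 5.04 / 5.64 = 0.894.

0.894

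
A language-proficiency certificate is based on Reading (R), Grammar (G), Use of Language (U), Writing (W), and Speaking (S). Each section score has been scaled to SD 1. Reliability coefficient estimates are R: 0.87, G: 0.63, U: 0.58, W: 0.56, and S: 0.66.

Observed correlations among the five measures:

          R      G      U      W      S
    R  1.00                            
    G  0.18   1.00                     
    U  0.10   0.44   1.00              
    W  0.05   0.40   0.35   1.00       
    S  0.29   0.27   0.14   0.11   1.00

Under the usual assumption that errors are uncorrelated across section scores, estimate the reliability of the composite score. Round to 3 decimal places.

Var(R+G+U+W+S) = 5 + 2·[0.18 + 0.10 + 0.05 + 0.29 + 0.44 + 0.40 + 0.27 + 0.35 + 0.14 + 0.11] = 5 + 4.66 = 9.66.
Because errors are independent across components, Cov(Tᵢ,Tⱼ) = Cov(Xᵢ,Xⱼ); the off-diagonal part of the true-score variance is the same as above.
True-score variance = [0.87 + 0.63 + 0.58 + 0.56 + 0.66] + 4.66 = 3.3 + 4.66 = 7.96.
Reliability = 7.96 / 9.66 = 0.824.

0.824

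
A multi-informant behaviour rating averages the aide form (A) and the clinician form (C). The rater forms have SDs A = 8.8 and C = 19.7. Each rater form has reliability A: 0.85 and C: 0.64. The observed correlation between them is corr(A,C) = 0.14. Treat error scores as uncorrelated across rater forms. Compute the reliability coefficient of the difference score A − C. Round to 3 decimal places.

0.637

Var(A−C) = 8.8² + 19.7² − 2·8.8·19.7·0.14 = 465.53 − 48.5408 = 416.989.
Under uncorrelated errors the observed covariances equal the true-score covariances, so only the own-variance terms attenuate.
True-score variance = [8.8²·0.85 + 19.7²·0.64] − 48.5408 = 314.202 − 48.5408 = 265.661.
Reliability = 265.661 / 416.989 = 0.637.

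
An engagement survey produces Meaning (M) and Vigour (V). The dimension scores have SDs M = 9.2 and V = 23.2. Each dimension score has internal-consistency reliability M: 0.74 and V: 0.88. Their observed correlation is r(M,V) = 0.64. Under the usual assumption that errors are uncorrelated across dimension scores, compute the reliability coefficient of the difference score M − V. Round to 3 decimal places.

Var(M−V) = 9.2² + 23.2² − 2·9.2·23.2·0.64 = 622.88 − 273.203 = 349.677.
With uncorrelated errors the cross-covariances are all true-score covariance, so they carry over unchanged; only the diagonal terms shrink to ρᵢσᵢ².
True-score variance = [9.2²·0.74 + 23.2²·0.88] − 273.203 = 536.285 − 273.203 = 263.082.
Reliability = 263.082 / 349.677 = 0.752.

0.752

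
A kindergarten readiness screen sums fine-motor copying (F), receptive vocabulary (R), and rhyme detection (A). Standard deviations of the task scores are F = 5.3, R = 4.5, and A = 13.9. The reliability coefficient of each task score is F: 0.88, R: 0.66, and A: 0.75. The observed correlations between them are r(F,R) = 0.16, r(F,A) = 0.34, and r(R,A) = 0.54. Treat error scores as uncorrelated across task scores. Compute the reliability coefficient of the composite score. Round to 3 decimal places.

0.840

Var(F+R+A) = 5.3² + 4.5² + 13.9² + 2·[5.3·4.5·0.16 + 5.3·13.9·0.34 + 4.5·13.9·0.54] = 241.55 + 125.282 = 366.832.
Under uncorrelated errors the observed covariances equal the true-score covariances, so only the own-variance terms attenuate.
True-score variance = [5.3²·0.88 + 4.5²·0.66 + 13.9²·0.75] + 125.282 = 182.992 + 125.282 = 308.273.
Reliability = 308.273 / 366.832 = 0.840.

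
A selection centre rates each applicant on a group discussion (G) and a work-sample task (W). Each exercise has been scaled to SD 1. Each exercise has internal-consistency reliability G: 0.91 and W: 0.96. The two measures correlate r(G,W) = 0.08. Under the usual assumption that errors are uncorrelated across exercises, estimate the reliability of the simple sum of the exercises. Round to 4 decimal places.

Var(G+W) = 2 + 2·[0.08] = 2 + 0.16 = 2.16.
Because errors are independent across components, Cov(Tᵢ,Tⱼ) = Cov(Xᵢ,Xⱼ); the off-diagonal part of the true-score variance is the same as above.
True-score variance = [0.91 + 0.96] + 0.16 = 1.87 + 0.16 = 2.03.
Reliability = 2.03 / 2.16 = 0.9398.

0.9398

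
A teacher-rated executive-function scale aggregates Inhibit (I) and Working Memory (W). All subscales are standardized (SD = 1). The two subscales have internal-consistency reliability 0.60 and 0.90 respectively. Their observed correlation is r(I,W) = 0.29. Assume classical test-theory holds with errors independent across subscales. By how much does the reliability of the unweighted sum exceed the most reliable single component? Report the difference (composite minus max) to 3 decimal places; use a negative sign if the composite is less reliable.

-0.094

Var(sum) = 2 + 0.58 = 2.58; true-score variance = 1.5 + 0.58 = 2.08; composite reliability = 0.8062.
Max component reliability = 0.9000.
Difference = 0.8062 − 0.9000 = -0.094.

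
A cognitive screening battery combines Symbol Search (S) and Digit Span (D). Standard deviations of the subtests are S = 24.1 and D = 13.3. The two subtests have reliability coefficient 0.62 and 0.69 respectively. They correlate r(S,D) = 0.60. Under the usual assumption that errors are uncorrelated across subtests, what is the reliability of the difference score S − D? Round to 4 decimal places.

Var(S−D) = 24.1² + 13.3² − 2·24.1·13.3·0.60 = 757.7 − 384.636 = 373.064.
Because errors are independent across components, Cov(Tᵢ,Tⱼ) = Cov(Xᵢ,Xⱼ); the off-diagonal part of the true-score variance is the same as above.
True-score variance = [24.1²·0.62 + 13.3²·0.69] − 384.636 = 482.156 − 384.636 = 97.5203.
Reliability = 97.5203 / 373.064 = 0.2614.

0.2614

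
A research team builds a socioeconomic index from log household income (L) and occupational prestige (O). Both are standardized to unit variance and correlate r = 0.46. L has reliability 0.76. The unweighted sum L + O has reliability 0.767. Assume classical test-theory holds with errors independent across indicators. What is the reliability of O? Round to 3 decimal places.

0.560

Var(L+O) = 2 + 2·0.46 = 2.920.
True-score variance = ρ_L + ρ_O + 2·0.46, so 0.767 = (0.76 + ρ_O + 0.92) / 2.920.
ρ_O = 0.767·2.920 − 0.76 − 0.92 = 0.560.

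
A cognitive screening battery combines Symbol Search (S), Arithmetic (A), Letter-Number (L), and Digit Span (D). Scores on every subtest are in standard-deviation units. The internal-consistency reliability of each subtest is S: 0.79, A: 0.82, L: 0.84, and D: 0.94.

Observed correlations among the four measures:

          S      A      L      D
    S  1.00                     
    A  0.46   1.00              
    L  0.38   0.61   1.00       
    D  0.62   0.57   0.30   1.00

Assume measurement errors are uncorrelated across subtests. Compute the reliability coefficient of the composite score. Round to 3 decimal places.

0.938

Var(S+A+L+D) = 4 + 2·[0.46 + 0.38 + 0.62 + 0.61 + 0.57 + 0.30] = 4 + 5.88 = 9.88.
With uncorrelated errors the cross-covariances are all true-score covariance, so they carry over unchanged; only the diagonal terms shrink to ρᵢσᵢ².
True-score variance = [0.79 + 0.82 + 0.84 + 0.94] + 5.88 = 3.39 + 5.88 = 9.27.
Reliability = 9.27 / 9.88 = 0.938.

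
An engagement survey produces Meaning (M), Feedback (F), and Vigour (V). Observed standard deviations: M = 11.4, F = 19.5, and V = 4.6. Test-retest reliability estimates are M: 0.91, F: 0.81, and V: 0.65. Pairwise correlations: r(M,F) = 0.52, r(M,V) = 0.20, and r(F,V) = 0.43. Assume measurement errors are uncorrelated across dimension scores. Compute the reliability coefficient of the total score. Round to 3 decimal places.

0.894

Var(M+F+V) = 11.4² + 19.5² + 4.6² + 2·[11.4·19.5·0.52 + 11.4·4.6·0.20 + 19.5·4.6·0.43] = 531.37 + 329.31 = 860.68.
With uncorrelated errors the cross-covariances are all true-score covariance, so they carry over unchanged; only the diagonal terms shrink to ρᵢσᵢ².
True-score variance = [11.4²·0.91 + 19.5²·0.81 + 4.6²·0.65] + 329.31 = 440.02 + 329.31 = 769.33.
Reliability = 769.33 / 860.68 = 0.894.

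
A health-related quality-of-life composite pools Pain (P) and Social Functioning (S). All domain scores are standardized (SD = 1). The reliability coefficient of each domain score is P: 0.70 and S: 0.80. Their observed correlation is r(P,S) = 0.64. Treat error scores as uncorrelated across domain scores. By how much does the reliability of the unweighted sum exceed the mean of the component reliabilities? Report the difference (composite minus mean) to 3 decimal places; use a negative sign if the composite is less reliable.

Var(sum) = 2 + 1.28 = 3.28; true-score variance = 1.5 + 1.28 = 2.78; composite reliability = 0.8476.
Mean component reliability = 0.7500.
Difference = 0.8476 − 0.7500 = 0.098.

0.098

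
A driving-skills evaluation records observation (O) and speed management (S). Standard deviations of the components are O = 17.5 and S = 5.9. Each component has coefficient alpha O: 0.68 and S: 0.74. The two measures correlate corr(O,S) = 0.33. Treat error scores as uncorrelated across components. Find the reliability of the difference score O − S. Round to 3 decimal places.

Var(O−S) = 17.5² + 5.9² − 2·17.5·5.9·0.33 = 341.06 − 68.145 = 272.915.
Under uncorrelated errors the observed covariances equal the true-score covariances, so only the own-variance terms attenuate.
True-score variance = [17.5²·0.68 + 5.9²·0.74] − 68.145 = 234.009 − 68.145 = 165.864.
Reliability = 165.864 / 272.915 = 0.608.

0.608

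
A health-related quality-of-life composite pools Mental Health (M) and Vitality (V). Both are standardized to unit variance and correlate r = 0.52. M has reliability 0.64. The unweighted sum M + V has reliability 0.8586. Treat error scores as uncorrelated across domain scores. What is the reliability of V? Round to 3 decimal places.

0.930

Var(M+V) = 2 + 2·0.52 = 3.040.
True-score variance = ρ_M + ρ_V + 2·0.52, so 0.8586 = (0.64 + ρ_V + 1.04) / 3.040.
ρ_V = 0.8586·3.040 − 0.64 − 1.04 = 0.930.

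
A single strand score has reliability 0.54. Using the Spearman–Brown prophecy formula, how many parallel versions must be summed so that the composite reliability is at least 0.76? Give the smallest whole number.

k ≥ ρ*(1−ρ₁)/(ρ₁(1−ρ*)) = 0.76·0.46 / (0.54·0.24) = 2.698.
Smallest integer k = 3.

3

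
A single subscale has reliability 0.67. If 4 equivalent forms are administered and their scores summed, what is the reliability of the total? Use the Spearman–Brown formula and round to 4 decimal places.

0.8904

ρ_k = kρ / (1 + (k−1)ρ) = 4·0.67 / (1 + 3·0.67) = 2.680 / 3.010 = 0.8904.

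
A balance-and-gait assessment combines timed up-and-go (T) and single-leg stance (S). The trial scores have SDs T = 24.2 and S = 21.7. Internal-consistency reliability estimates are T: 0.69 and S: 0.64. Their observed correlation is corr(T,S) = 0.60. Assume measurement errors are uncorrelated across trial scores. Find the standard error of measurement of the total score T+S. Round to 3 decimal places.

18.737

Var(total) = 1056.53 + 630.168 = 1686.7.
True-score variance = 705.461 + 630.168 = 1335.63, so reliability = 0.7919.
Error variance = 1686.7 − 1335.63 = 351.069; SEM = √351.069 = 18.737.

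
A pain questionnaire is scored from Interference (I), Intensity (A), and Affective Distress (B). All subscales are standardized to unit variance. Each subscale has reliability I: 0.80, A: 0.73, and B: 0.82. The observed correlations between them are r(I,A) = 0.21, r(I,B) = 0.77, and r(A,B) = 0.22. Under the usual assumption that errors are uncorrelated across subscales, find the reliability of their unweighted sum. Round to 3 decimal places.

Var(I+A+B) = 3 + 2·[0.21 + 0.77 + 0.22] = 3 + 2.4 = 5.4.
Because errors are independent across components, Cov(Tᵢ,Tⱼ) = Cov(Xᵢ,Xⱼ); the off-diagonal part of the true-score variance is the same as above.
True-score variance = [0.80 + 0.73 + 0.82] + 2.4 = 2.35 + 2.4 = 4.75.
Reliability = 4.75 / 5.4 = 0.880.

0.880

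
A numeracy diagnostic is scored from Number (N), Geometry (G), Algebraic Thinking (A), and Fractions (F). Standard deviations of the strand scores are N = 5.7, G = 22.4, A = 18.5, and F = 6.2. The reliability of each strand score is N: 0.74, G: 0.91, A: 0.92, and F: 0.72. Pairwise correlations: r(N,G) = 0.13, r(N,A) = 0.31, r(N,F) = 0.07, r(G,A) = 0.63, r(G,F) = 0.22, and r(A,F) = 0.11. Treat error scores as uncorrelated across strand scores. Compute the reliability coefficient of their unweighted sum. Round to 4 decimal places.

0.9436

Var(N+G+A+F) = 5.7² + 22.4² + 18.5² + 6.2² + 2·[5.7·22.4·0.13 + 5.7·18.5·0.31 + 5.7·6.2·0.07 + 22.4·18.5·0.63 + 22.4·6.2·0.22 + 18.5·6.2·0.11] = 914.94 + 712.009 = 1626.95.
Under uncorrelated errors the observed covariances equal the true-score covariances, so only the own-variance terms attenuate.
True-score variance = [5.7²·0.74 + 22.4²·0.91 + 18.5²·0.92 + 6.2²·0.72] + 712.009 = 823.191 + 712.009 = 1535.2.
Reliability = 1535.2 / 1626.95 = 0.9436.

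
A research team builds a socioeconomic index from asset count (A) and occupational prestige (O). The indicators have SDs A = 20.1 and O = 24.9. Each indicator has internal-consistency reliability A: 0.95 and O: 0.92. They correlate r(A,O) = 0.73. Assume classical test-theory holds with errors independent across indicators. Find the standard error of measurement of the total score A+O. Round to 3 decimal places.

8.355

Var(total) = 1024.02 + 730.715 = 1754.74.
True-score variance = 954.219 + 730.715 = 1684.93, so reliability = 0.9602.
Error variance = 1754.74 − 1684.93 = 69.8013; SEM = √69.8013 = 8.355.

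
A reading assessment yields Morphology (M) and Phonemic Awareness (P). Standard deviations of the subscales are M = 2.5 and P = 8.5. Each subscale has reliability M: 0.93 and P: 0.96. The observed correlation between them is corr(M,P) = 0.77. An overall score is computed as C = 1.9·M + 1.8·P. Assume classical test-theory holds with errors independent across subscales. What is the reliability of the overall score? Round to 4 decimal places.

0.9703

Var(C) = 1.9²·2.5² + 1.8²·8.5² + 2·[3.42·2.5·8.5·0.77] = 256.653 + 111.92 = 368.572.
Because errors are independent across components, Cov(Tᵢ,Tⱼ) = Cov(Xᵢ,Xⱼ); the off-diagonal part of the true-score variance is the same as above.
True-score variance = [1.9²·2.5²·0.93 + 1.8²·8.5²·0.96] + 111.92 = 245.71 + 111.92 = 357.629.
Reliability = 357.629 / 368.572 = 0.9703.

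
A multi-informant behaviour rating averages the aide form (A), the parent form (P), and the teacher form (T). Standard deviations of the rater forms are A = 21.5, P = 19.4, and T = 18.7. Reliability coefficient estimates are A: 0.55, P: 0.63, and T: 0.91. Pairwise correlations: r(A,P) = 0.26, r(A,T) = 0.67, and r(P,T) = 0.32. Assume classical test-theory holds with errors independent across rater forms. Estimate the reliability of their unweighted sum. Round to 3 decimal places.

0.826

Var(A+P+T) = 21.5² + 19.4² + 18.7² + 2·[21.5·19.4·0.26 + 21.5·18.7·0.67 + 19.4·18.7·0.32] = 1188.3 + 987.818 = 2176.12.
Because errors are independent across components, Cov(Tᵢ,Tⱼ) = Cov(Xᵢ,Xⱼ); the off-diagonal part of the true-score variance is the same as above.
True-score variance = [21.5²·0.55 + 19.4²·0.63 + 18.7²·0.91] + 987.818 = 809.562 + 987.818 = 1797.38.
Reliability = 1797.38 / 2176.12 = 0.826.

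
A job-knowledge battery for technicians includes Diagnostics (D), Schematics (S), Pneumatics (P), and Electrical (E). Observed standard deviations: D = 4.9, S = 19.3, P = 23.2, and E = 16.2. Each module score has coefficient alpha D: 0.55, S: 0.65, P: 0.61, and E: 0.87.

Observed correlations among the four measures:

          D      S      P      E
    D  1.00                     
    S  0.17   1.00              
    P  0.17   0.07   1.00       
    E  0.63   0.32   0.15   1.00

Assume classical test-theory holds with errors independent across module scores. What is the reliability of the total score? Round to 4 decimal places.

Var(D+S+P+E) = 4.9² + 19.3² + 23.2² + 16.2² + 2·[4.9·19.3·0.17 + 4.9·23.2·0.17 + 4.9·16.2·0.63 + 19.3·23.2·0.07 + 19.3·16.2·0.32 + 23.2·16.2·0.15] = 1197.18 + 546.365 = 1743.54.
With uncorrelated errors the cross-covariances are all true-score covariance, so they carry over unchanged; only the diagonal terms shrink to ρᵢσᵢ².
True-score variance = [4.9²·0.55 + 19.3²·0.65 + 23.2²·0.61 + 16.2²·0.87] + 546.365 = 811.973 + 546.365 = 1358.34.
Reliability = 1358.34 / 1743.54 = 0.7791.

0.7791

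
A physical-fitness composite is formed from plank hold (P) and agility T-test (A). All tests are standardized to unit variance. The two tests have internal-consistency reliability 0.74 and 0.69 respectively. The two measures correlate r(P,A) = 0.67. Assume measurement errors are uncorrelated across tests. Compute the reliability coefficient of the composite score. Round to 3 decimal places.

0.829

Var(P+A) = 2 + 2·[0.67] = 2 + 1.34 = 3.34.
Because errors are independent across components, Cov(Tᵢ,Tⱼ) = Cov(Xᵢ,Xⱼ); the off-diagonal part of the true-score variance is the same as above.
True-score variance = [0.74 + 0.69] + 1.34 = 1.43 + 1.34 = 2.77.
Reliability = 2.77 / 3.34 = 0.829.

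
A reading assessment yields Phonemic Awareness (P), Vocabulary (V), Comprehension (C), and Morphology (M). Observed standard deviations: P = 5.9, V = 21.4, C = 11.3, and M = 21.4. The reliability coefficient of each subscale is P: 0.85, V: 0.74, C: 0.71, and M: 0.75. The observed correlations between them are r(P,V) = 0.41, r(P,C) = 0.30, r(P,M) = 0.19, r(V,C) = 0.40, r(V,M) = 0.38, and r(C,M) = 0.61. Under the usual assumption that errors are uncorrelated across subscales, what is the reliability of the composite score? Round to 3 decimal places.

0.869

Var(P+V+C+M) = 5.9² + 21.4² + 11.3² + 21.4² + 2·[5.9·21.4·0.41 + 5.9·11.3·0.30 + 5.9·21.4·0.19 + 21.4·11.3·0.40 + 21.4·21.4·0.38 + 11.3·21.4·0.61] = 1078.42 + 1028.04 = 2106.46.
With uncorrelated errors the cross-covariances are all true-score covariance, so they carry over unchanged; only the diagonal terms shrink to ρᵢσᵢ².
True-score variance = [5.9²·0.85 + 21.4²·0.74 + 11.3²·0.71 + 21.4²·0.75] + 1028.04 = 802.609 + 1028.04 = 1830.65.
Reliability = 1830.65 / 2106.46 = 0.869.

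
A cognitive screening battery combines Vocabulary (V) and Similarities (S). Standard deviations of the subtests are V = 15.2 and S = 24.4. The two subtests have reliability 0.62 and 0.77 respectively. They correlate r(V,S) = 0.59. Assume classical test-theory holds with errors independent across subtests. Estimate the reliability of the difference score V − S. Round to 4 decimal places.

0.4219

Var(V−S) = 15.2² + 24.4² − 2·15.2·24.4·0.59 = 826.4 − 437.638 = 388.762.
Under uncorrelated errors the observed covariances equal the true-score covariances, so only the own-variance terms attenuate.
True-score variance = [15.2²·0.62 + 24.4²·0.77] − 437.638 = 601.672 − 437.638 = 164.034.
Reliability = 164.034 / 388.762 = 0.4219.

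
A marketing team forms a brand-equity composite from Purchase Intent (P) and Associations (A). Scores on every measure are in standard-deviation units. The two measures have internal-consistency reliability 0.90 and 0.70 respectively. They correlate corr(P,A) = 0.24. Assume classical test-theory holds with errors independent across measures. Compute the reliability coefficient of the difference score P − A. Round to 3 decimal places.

Var(P−A) = 1 + 1 − 2·0.24 = 2 − 0.48 = 1.52.
With uncorrelated errors the cross-covariances are all true-score covariance, so they carry over unchanged; only the diagonal terms shrink to ρᵢσᵢ².
True-score variance = [0.90 + 0.70] − 0.48 = 1.6 − 0.48 = 1.12.
Reliability = 1.12 / 1.52 = 0.737.

0.737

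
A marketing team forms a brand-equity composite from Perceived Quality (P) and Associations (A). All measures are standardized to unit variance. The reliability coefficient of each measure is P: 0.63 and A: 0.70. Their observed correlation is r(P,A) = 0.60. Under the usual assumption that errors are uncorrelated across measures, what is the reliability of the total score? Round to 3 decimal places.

0.791

Var(P+A) = 2 + 2·[0.60] = 2 + 1.2 = 3.2.
Because errors are independent across components, Cov(Tᵢ,Tⱼ) = Cov(Xᵢ,Xⱼ); the off-diagonal part of the true-score variance is the same as above.
True-score variance = [0.63 + 0.70] + 1.2 = 1.33 + 1.2 = 2.53.
Reliability = 2.53 / 3.2 = 0.791.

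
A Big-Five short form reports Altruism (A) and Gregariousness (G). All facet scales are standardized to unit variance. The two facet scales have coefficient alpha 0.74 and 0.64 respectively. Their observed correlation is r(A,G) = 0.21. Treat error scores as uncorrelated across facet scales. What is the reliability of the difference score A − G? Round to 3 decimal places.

Var(A−G) = 1 + 1 − 2·0.21 = 2 − 0.42 = 1.58.
Because errors are independent across components, Cov(Tᵢ,Tⱼ) = Cov(Xᵢ,Xⱼ); the off-diagonal part of the true-score variance is the same as above.
True-score variance = [0.74 + 0.64] − 0.42 = 1.38 − 0.42 = 0.96.
Reliability = 0.96 / 1.58 = 0.608.

0.608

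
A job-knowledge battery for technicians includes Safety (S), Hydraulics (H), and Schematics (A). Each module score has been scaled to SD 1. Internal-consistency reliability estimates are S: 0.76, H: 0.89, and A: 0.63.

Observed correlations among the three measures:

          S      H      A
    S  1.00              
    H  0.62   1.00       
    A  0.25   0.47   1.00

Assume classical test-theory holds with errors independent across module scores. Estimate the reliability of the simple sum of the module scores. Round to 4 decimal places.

Var(S+H+A) = 3 + 2·[0.62 + 0.25 + 0.47] = 3 + 2.68 = 5.68.
Under uncorrelated errors the observed covariances equal the true-score covariances, so only the own-variance terms attenuate.
True-score variance = [0.76 + 0.89 + 0.63] + 2.68 = 2.28 + 2.68 = 4.96.
Reliability = 4.96 / 5.68 = 0.8732.

0.8732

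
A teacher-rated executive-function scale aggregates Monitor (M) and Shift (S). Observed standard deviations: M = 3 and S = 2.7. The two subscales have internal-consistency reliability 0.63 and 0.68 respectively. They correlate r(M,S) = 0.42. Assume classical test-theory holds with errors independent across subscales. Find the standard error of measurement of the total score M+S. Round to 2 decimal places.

Var(total) = 16.29 + 6.804 = 23.094.
True-score variance = 10.6272 + 6.804 = 17.4312, so reliability = 0.7548.
Error variance = 23.094 − 17.4312 = 5.6628; SEM = √5.6628 = 2.38.

2.38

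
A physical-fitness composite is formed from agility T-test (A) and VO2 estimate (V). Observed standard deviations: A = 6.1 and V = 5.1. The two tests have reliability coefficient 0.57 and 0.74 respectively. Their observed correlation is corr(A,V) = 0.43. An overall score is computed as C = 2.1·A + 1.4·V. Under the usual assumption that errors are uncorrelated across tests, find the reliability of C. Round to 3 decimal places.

Var(C) = 2.1²·6.1² + 1.4²·5.1² + 2·[2.94·6.1·5.1·0.43] = 215.076 + 78.6585 = 293.734.
Under uncorrelated errors the observed covariances equal the true-score covariances, so only the own-variance terms attenuate.
True-score variance = [2.1²·6.1²·0.57 + 1.4²·5.1²·0.74] + 78.6585 = 131.26 + 78.6585 = 209.918.
Reliability = 209.918 / 293.734 = 0.715.

0.715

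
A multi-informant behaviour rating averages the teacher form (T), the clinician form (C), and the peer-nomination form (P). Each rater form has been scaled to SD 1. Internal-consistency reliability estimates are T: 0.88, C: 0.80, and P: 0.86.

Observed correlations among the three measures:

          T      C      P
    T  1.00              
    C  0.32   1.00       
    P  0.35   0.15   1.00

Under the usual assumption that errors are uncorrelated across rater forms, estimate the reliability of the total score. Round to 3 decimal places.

0.901

Var(T+C+P) = 3 + 2·[0.32 + 0.35 + 0.15] = 3 + 1.64 = 4.64.
Because errors are independent across components, Cov(Tᵢ,Tⱼ) = Cov(Xᵢ,Xⱼ); the off-diagonal part of the true-score variance is the same as above.
True-score variance = [0.88 + 0.80 + 0.86] + 1.64 = 2.54 + 1.64 = 4.18.
Reliability = 4.18 / 4.64 = 0.901.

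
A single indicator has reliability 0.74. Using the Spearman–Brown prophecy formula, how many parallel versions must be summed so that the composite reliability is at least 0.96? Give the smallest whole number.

k ≥ ρ*(1−ρ₁)/(ρ₁(1−ρ*)) = 0.96·0.26 / (0.74·0.04) = 8.432.
Smallest integer k = 9.

9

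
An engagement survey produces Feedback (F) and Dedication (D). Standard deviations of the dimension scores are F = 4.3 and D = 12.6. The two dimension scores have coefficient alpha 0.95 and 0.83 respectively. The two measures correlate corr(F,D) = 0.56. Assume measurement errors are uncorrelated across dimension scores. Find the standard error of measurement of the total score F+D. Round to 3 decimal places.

5.283

Var(total) = 177.25 + 60.6816 = 237.932.
True-score variance = 149.336 + 60.6816 = 210.018, so reliability = 0.8827.
Error variance = 237.932 − 210.018 = 27.9137; SEM = √27.9137 = 5.283.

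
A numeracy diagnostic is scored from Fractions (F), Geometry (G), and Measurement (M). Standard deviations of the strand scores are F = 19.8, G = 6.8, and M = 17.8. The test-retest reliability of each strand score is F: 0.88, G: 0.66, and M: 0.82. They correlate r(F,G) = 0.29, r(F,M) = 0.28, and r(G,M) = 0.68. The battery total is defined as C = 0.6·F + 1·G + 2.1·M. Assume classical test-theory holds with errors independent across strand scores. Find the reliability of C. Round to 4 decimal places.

Var(C) = 0.6²·19.8² + 6.8² + 2.1²·17.8² + 2·[0.6·19.8·6.8·0.29 + 1.26·19.8·17.8·0.28 + 2.1·6.8·17.8·0.68] = 1584.64 + 641.227 = 2225.87.
Under uncorrelated errors the observed covariances equal the true-score covariances, so only the own-variance terms attenuate.
True-score variance = [0.6²·19.8²·0.88 + 6.8²·0.66 + 2.1²·17.8²·0.82] + 641.227 = 1300.47 + 641.227 = 1941.7.
Reliability = 1941.7 / 2225.87 = 0.8723.

0.8723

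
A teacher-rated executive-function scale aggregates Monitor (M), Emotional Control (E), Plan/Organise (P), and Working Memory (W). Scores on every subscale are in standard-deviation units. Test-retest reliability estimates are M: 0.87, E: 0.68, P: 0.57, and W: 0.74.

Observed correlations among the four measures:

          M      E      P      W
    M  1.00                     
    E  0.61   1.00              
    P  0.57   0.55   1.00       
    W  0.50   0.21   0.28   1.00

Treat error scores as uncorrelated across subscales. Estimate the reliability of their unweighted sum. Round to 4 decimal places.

0.8792

Var(M+E+P+W) = 4 + 2·[0.61 + 0.57 + 0.50 + 0.55 + 0.21 + 0.28] = 4 + 5.44 = 9.44.
Because errors are independent across components, Cov(Tᵢ,Tⱼ) = Cov(Xᵢ,Xⱼ); the off-diagonal part of the true-score variance is the same as above.
True-score variance = [0.87 + 0.68 + 0.57 + 0.74] + 5.44 = 2.86 + 5.44 = 8.3.
Reliability = 8.3 / 9.44 = 0.8792.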